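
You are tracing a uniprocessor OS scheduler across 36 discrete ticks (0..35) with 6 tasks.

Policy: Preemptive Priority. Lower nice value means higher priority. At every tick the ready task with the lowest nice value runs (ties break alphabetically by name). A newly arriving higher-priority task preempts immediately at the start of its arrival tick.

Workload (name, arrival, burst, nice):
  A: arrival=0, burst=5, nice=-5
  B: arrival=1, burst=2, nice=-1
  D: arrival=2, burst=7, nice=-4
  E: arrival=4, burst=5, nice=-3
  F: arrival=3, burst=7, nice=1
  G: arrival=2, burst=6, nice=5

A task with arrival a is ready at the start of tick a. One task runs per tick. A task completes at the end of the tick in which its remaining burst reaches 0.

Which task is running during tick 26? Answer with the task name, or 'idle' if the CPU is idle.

t=0: ready={A} → run A
t=1: ready={A,B} → run A
t=2: ready={A,B,D,G} → run A
t=3: ready={A,B,D,F,G} → run A
t=4: ready={A,B,D,E,F,G} → run A
t=5: ready={B,D,E,F,G} → run D
t=6: ready={B,D,E,F,G} → run D
t=7: ready={B,D,E,F,G} → run D
t=8: ready={B,D,E,F,G} → run D
t=9: ready={B,D,E,F,G} → run D
t=10: ready={B,D,E,F,G} → run D
t=11: ready={B,D,E,F,G} → run D
t=12: ready={B,E,F,G} → run E
t=13: ready={B,E,F,G} → run E
t=14: ready={B,E,F,G} → run E
t=15: ready={B,E,F,G} → run E
t=16: ready={B,E,F,G} → run E
t=17: ready={B,F,G} → run B
t=18: ready={B,F,G} → run B
t=19: ready={F,G} → run F
t=20: ready={F,G} → run F
t=21: ready={F,G} → run F
t=22: ready={F,G} → run F
t=23: ready={F,G} → run F
t=24: ready={F,G} → run F
t=25: ready={F,G} → run F
t=26: ready={G} → run G
t=27: ready={G} → run G
t=28: ready={G} → run G
t=29: ready={G} → run G
t=30: ready={G} → run G
t=31: ready={G} → run G
t=32: (idle)
t=33: (idle)
t=34: (idle)
t=35: (idle)

running at tick 26 = G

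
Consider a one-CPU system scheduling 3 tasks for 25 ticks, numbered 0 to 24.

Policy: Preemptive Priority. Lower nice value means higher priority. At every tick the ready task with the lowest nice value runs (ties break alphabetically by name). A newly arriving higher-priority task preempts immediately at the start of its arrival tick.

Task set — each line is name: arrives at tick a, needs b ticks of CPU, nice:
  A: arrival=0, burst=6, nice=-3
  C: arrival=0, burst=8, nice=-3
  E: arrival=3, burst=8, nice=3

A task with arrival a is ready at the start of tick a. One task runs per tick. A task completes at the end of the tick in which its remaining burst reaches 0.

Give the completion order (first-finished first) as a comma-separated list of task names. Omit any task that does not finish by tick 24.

t=0: ready={A,C} → run A
t=1: ready={A,C} → run A
t=2: ready={A,C} → run A
t=3: ready={A,C,E} → run A
t=4: ready={A,C,E} → run A
t=5: ready={A,C,E} → run A
t=6: ready={C,E} → run C
t=7: ready={C,E} → run C
t=8: ready={C,E} → run C
t=9: ready={C,E} → run C
t=10: ready={C,E} → run C
t=11: ready={C,E} → run C
t=12: ready={C,E} → run C
t=13: ready={C,E} → run C
t=14: ready={E} → run E
t=15: ready={E} → run E
t=16: ready={E} → run E
t=17: ready={E} → run E
t=18: ready={E} → run E
t=19: ready={E} → run E
t=20: ready={E} → run E
t=21: ready={E} → run E
t=22: (idle)
t=23: (idle)
t=24: (idle)

completion order = A, C, E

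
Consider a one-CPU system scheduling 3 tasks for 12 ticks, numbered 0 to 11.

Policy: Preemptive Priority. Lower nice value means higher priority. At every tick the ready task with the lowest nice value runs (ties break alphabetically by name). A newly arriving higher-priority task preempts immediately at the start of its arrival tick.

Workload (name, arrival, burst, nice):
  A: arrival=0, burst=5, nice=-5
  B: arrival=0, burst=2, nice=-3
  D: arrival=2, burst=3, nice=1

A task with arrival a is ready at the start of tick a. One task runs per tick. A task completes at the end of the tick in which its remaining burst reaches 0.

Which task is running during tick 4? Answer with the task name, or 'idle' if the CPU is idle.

running at tick 4 = A

t=0: ready={A,B} → run A
t=1: ready={A,B} → run A
t=2: ready={A,B,D} → run A
t=3: ready={A,B,D} → run A
t=4: ready={A,B,D} → run A
t=5: ready={B,D} → run B
t=6: ready={B,D} → run B
t=7: ready={D} → run D
t=8: ready={D} → run D
t=9: ready={D} → run D
t=10: (idle)
t=11: (idle)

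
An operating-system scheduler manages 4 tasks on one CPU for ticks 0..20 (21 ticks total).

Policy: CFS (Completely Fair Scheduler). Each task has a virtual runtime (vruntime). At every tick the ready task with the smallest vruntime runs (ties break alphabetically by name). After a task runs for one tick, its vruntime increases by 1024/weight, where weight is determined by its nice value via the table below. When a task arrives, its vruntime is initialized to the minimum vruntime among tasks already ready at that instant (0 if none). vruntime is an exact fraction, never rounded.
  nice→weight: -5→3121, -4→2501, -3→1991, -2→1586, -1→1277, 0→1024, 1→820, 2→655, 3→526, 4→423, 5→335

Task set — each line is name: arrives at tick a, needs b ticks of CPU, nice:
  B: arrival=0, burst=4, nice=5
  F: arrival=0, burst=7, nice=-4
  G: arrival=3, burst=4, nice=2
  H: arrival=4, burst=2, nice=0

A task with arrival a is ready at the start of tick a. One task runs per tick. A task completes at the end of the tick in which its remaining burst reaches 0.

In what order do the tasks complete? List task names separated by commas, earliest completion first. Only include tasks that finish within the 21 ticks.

completion order = H, F, G, B

t=0: vr[B=0 F=0] → run B
t=1: vr[B=1024/335 F=0] → run F
t=2: vr[B=1024/335 F=1024/2501] → run F
t=3: vr[B=1024/335 F=2048/2501 G=2048/2501] → run F
t=4: vr[B=1024/335 F=3072/2501 G=2048/2501 H=2048/2501] → run G
t=5: vr[B=1024/335 F=3072/2501 G=3902464/1638155 H=2048/2501] → run H
t=6: vr[B=1024/335 F=3072/2501 G=3902464/1638155 H=4549/2501] → run F
t=7: vr[B=1024/335 F=4096/2501 G=3902464/1638155 H=4549/2501] → run F
t=8: vr[B=1024/335 F=5120/2501 G=3902464/1638155 H=4549/2501] → run H
t=9: vr[B=1024/335 F=5120/2501 G=3902464/1638155] → run F
t=10: vr[B=1024/335 F=6144/2501 G=3902464/1638155] → run G
t=11: vr[B=1024/335 F=6144/2501 G=6463488/1638155] → run F
t=12: vr[B=1024/335 G=6463488/1638155] → run B
t=13: vr[B=2048/335 G=6463488/1638155] → run G
t=14: vr[B=2048/335 G=9024512/1638155] → run G
t=15: vr[B=2048/335] → run B
t=16: vr[B=3072/335] → run B
t=17: (idle)
t=18: (idle)
t=19: (idle)
t=20: (idle)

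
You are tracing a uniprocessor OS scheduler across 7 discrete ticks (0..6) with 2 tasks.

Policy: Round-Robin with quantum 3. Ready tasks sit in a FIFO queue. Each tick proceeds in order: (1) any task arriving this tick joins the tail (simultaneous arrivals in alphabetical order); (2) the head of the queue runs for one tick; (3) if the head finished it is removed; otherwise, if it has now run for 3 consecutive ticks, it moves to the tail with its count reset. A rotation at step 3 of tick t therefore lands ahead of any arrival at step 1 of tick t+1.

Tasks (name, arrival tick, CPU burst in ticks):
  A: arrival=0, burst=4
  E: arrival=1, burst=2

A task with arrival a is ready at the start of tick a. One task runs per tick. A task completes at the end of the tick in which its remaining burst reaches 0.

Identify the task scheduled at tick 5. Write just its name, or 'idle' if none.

t=0: queue=[A] q_used=0 → run A
t=1: queue=[A,E] q_used=1 → run A
t=2: queue=[A,E] q_used=2 → run A
t=3: queue=[E,A] q_used=0 → run E
t=4: queue=[E,A] q_used=1 → run E
t=5: queue=[A] q_used=0 → run A
t=6: (idle)

running at tick 5 = A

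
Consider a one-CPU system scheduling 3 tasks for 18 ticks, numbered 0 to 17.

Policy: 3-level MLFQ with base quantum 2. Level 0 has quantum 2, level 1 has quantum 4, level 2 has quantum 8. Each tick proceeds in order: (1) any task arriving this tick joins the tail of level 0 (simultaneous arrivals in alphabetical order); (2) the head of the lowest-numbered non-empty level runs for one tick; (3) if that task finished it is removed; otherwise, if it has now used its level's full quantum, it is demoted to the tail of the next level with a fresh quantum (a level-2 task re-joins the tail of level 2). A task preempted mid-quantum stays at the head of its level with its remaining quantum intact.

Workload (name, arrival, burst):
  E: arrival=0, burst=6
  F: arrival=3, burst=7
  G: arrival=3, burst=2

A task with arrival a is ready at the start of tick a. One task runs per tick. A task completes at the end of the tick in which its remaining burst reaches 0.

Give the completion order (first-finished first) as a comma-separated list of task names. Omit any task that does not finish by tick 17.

t=0: L0/L1/L2 = E/-/- → run E
t=1: L0/L1/L2 = E/-/- → run E
t=2: L0/L1/L2 = -/E/- → run E
t=3: L0/L1/L2 = FG/E/- → run F
t=4: L0/L1/L2 = FG/E/- → run F
t=5: L0/L1/L2 = G/EF/- → run G
t=6: L0/L1/L2 = G/EF/- → run G
t=7: L0/L1/L2 = -/EF/- → run E
t=8: L0/L1/L2 = -/EF/- → run E
t=9: L0/L1/L2 = -/EF/- → run E
t=10: L0/L1/L2 = -/F/- → run F
t=11: L0/L1/L2 = -/F/- → run F
t=12: L0/L1/L2 = -/F/- → run F
t=13: L0/L1/L2 = -/F/- → run F
t=14: L0/L1/L2 = -/-/F → run F
t=15: (idle)
t=16: (idle)
t=17: (idle)

completion order = G, E, F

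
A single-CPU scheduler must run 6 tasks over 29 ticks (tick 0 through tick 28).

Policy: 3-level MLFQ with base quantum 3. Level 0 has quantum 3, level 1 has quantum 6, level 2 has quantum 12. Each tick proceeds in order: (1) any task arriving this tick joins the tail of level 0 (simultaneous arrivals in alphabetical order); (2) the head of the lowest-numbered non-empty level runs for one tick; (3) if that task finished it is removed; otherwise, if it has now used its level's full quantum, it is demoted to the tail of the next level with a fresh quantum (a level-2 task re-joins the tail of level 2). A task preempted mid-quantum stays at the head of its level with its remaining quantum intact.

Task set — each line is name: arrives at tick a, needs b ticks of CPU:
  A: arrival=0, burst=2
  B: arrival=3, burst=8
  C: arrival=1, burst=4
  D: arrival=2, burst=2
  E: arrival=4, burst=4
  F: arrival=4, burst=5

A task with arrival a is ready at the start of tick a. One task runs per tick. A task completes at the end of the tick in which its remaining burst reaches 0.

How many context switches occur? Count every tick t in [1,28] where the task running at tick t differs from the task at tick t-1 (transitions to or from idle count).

t=0: L0/L1/L2 = A/-/- → run A
t=1: L0/L1/L2 = AC/-/- → run A
t=2: L0/L1/L2 = CD/-/- → run C
t=3: L0/L1/L2 = CDB/-/- → run C
t=4: L0/L1/L2 = CDBEF/-/- → run C
t=5: L0/L1/L2 = DBEF/C/- → run D
t=6: L0/L1/L2 = DBEF/C/- → run D
t=7: L0/L1/L2 = BEF/C/- → run B
t=8: L0/L1/L2 = BEF/C/- → run B
t=9: L0/L1/L2 = BEF/C/- → run B
t=10: L0/L1/L2 = EF/CB/- → run E
t=11: L0/L1/L2 = EF/CB/- → run E
t=12: L0/L1/L2 = EF/CB/- → run E
t=13: L0/L1/L2 = F/CBE/- → run F
t=14: L0/L1/L2 = F/CBE/- → run F
t=15: L0/L1/L2 = F/CBE/- → run F
t=16: L0/L1/L2 = -/CBEF/- → run C
t=17: L0/L1/L2 = -/BEF/- → run B
t=18: L0/L1/L2 = -/BEF/- → run B
t=19: L0/L1/L2 = -/BEF/- → run B
t=20: L0/L1/L2 = -/BEF/- → run B
t=21: L0/L1/L2 = -/BEF/- → run B
t=22: L0/L1/L2 = -/EF/- → run E
t=23: L0/L1/L2 = -/F/- → run F
t=24: L0/L1/L2 = -/F/- → run F
t=25: (idle)
t=26: (idle)
t=27: (idle)
t=28: (idle)

context switches = 10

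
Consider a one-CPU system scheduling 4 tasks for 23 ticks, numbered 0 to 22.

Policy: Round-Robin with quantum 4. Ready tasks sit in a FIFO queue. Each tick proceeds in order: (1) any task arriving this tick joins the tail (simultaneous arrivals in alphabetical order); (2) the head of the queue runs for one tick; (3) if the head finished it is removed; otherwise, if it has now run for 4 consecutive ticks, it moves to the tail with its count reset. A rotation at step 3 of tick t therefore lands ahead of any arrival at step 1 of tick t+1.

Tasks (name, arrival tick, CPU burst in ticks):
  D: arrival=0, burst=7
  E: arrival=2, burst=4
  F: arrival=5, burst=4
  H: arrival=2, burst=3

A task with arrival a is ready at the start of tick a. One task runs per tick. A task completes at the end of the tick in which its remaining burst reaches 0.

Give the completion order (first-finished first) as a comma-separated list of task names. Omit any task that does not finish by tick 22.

t=0: queue=[D] q_used=0 → run D
t=1: queue=[D] q_used=1 → run D
t=2: queue=[D,E,H] q_used=2 → run D
t=3: queue=[D,E,H] q_used=3 → run D
t=4: queue=[E,H,D] q_used=0 → run E
t=5: queue=[E,H,D,F] q_used=1 → run E
t=6: queue=[E,H,D,F] q_used=2 → run E
t=7: queue=[E,H,D,F] q_used=3 → run E
t=8: queue=[H,D,F] q_used=0 → run H
t=9: queue=[H,D,F] q_used=1 → run H
t=10: queue=[H,D,F] q_used=2 → run H
t=11: queue=[D,F] q_used=0 → run D
t=12: queue=[D,F] q_used=1 → run D
t=13: queue=[D,F] q_used=2 → run D
t=14: queue=[F] q_used=0 → run F
t=15: queue=[F] q_used=1 → run F
t=16: queue=[F] q_used=2 → run F
t=17: queue=[F] q_used=3 → run F
t=18: (idle)
t=19: (idle)
t=20: (idle)
t=21: (idle)
t=22: (idle)

completion order = E, H, D, F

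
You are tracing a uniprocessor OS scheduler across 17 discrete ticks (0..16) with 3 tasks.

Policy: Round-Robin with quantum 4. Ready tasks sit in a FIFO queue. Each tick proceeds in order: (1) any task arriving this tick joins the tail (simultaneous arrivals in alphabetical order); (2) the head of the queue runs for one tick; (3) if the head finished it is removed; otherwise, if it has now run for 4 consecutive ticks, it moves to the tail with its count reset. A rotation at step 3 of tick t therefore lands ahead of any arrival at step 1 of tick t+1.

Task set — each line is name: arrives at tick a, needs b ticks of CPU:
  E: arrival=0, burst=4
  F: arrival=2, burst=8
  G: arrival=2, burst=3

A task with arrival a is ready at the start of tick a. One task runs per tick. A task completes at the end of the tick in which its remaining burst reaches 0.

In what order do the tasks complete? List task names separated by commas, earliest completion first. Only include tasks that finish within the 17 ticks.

completion order = E, G, F

t=0: queue=[E] q_used=0 → run E
t=1: queue=[E] q_used=1 → run E
t=2: queue=[E,F,G] q_used=2 → run E
t=3: queue=[E,F,G] q_used=3 → run E
t=4: queue=[F,G] q_used=0 → run F
t=5: queue=[F,G] q_used=1 → run F
t=6: queue=[F,G] q_used=2 → run F
t=7: queue=[F,G] q_used=3 → run F
t=8: queue=[G,F] q_used=0 → run G
t=9: queue=[G,F] q_used=1 → run G
t=10: queue=[G,F] q_used=2 → run G
t=11: queue=[F] q_used=0 → run F
t=12: queue=[F] q_used=1 → run F
t=13: queue=[F] q_used=2 → run F
t=14: queue=[F] q_used=3 → run F
t=15: (idle)
t=16: (idle)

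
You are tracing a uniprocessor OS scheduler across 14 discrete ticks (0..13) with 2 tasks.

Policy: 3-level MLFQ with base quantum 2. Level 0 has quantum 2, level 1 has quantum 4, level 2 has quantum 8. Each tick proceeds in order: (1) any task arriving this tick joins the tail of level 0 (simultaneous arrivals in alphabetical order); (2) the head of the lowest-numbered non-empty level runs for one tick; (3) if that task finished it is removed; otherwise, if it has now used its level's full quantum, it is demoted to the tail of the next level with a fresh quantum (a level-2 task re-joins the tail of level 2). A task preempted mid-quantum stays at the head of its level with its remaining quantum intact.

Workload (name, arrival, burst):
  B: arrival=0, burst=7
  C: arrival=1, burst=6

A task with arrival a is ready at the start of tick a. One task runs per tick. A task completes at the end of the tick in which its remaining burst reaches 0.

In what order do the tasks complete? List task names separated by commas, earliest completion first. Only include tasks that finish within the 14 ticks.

completion order = C, B

t=0: L0/L1/L2 = B/-/- → run B
t=1: L0/L1/L2 = BC/-/- → run B
t=2: L0/L1/L2 = C/B/- → run C
t=3: L0/L1/L2 = C/B/- → run C
t=4: L0/L1/L2 = -/BC/- → run B
t=5: L0/L1/L2 = -/BC/- → run B
t=6: L0/L1/L2 = -/BC/- → run B
t=7: L0/L1/L2 = -/BC/- → run B
t=8: L0/L1/L2 = -/C/B → run C
t=9: L0/L1/L2 = -/C/B → run C
t=10: L0/L1/L2 = -/C/B → run C
t=11: L0/L1/L2 = -/C/B → run C
t=12: L0/L1/L2 = -/-/B → run B
t=13: (idle)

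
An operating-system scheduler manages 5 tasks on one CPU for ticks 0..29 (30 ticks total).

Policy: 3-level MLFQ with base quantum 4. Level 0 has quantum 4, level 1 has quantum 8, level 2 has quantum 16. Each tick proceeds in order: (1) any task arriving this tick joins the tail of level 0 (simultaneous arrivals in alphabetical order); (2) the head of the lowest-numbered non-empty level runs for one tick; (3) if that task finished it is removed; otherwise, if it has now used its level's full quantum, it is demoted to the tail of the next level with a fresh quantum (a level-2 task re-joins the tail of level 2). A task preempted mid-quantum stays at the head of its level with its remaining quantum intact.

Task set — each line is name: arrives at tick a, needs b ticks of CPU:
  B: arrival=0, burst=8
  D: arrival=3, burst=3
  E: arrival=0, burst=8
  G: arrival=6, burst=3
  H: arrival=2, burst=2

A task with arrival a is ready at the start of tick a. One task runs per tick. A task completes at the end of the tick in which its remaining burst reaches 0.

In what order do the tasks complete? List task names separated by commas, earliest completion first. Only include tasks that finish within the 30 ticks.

completion order = H, D, G, B, E

t=0: L0/L1/L2 = BE/-/- → run B
t=1: L0/L1/L2 = BE/-/- → run B
t=2: L0/L1/L2 = BEH/-/- → run B
t=3: L0/L1/L2 = BEHD/-/- → run B
t=4: L0/L1/L2 = EHD/B/- → run E
t=5: L0/L1/L2 = EHD/B/- → run E
t=6: L0/L1/L2 = EHDG/B/- → run E
t=7: L0/L1/L2 = EHDG/B/- → run E
t=8: L0/L1/L2 = HDG/BE/- → run H
t=9: L0/L1/L2 = HDG/BE/- → run H
t=10: L0/L1/L2 = DG/BE/- → run D
t=11: L0/L1/L2 = DG/BE/- → run D
t=12: L0/L1/L2 = DG/BE/- → run D
t=13: L0/L1/L2 = G/BE/- → run G
t=14: L0/L1/L2 = G/BE/- → run G
t=15: L0/L1/L2 = G/BE/- → run G
t=16: L0/L1/L2 = -/BE/- → run B
t=17: L0/L1/L2 = -/BE/- → run B
t=18: L0/L1/L2 = -/BE/- → run B
t=19: L0/L1/L2 = -/BE/- → run B
t=20: L0/L1/L2 = -/E/- → run E
t=21: L0/L1/L2 = -/E/- → run E
t=22: L0/L1/L2 = -/E/- → run E
t=23: L0/L1/L2 = -/E/- → run E
t=24: (idle)
t=25: (idle)
t=26: (idle)
t=27: (idle)
t=28: (idle)
t=29: (idle)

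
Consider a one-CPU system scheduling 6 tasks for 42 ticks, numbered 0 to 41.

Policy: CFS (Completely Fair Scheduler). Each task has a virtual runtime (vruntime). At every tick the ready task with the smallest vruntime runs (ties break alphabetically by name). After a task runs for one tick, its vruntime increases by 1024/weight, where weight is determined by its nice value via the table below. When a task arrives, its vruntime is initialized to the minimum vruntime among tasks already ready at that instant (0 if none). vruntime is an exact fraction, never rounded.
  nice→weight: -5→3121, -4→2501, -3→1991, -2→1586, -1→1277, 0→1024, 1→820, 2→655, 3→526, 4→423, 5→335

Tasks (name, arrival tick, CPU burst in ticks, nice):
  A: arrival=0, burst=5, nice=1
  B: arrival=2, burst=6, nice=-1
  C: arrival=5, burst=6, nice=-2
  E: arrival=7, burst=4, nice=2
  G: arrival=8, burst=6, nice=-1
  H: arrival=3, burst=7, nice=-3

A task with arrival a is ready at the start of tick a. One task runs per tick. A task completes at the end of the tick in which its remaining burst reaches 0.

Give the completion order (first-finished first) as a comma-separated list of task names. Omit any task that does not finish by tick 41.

t=0: vr[A=0] → run A
t=1: vr[A=256/205] → run A
t=2: vr[A=512/205 B=512/205] → run A
t=3: vr[A=768/205 B=512/205 H=512/205] → run B
t=4: vr[A=768/205 B=863744/261785 H=512/205] → run H
t=5: vr[A=768/205 B=863744/261785 C=1229312/408155 H=1229312/408155] → run C
t=6: vr[A=768/205 B=863744/261785 C=1183819776/323666915 H=1229312/408155] → run H
t=7: vr[A=768/205 B=863744/261785 C=1183819776/323666915 E=863744/261785 H=1439232/408155] → run B
t=8: vr[A=768/205 B=1073664/261785 C=1183819776/323666915 E=863744/261785 G=863744/261785 H=1439232/408155] → run E
t=9: vr[A=768/205 B=1073664/261785 C=1183819776/323666915 E=166764032/34293835 G=863744/261785 H=1439232/408155] → run G
t=10: vr[A=768/205 B=1073664/261785 C=1183819776/323666915 E=166764032/34293835 G=1073664/261785 H=1439232/408155] → run H
t=11: vr[A=768/205 B=1073664/261785 C=1183819776/323666915 E=166764032/34293835 G=1073664/261785 H=1649152/408155] → run C
t=12: vr[A=768/205 B=1073664/261785 C=1392795136/323666915 E=166764032/34293835 G=1073664/261785 H=1649152/408155] → run A
t=13: vr[A=1024/205 B=1073664/261785 C=1392795136/323666915 E=166764032/34293835 G=1073664/261785 H=1649152/408155] → run H
t=14: vr[A=1024/205 B=1073664/261785 C=1392795136/323666915 E=166764032/34293835 G=1073664/261785 H=1859072/408155] → run B
t=15: vr[A=1024/205 B=1283584/261785 C=1392795136/323666915 E=166764032/34293835 G=1073664/261785 H=1859072/408155] → run G
t=16: vr[A=1024/205 B=1283584/261785 C=1392795136/323666915 E=166764032/34293835 G=1283584/261785 H=1859072/408155] → run C
t=17: vr[A=1024/205 B=1283584/261785 C=1601770496/323666915 E=166764032/34293835 G=1283584/261785 H=1859072/408155] → run H
t=18: vr[A=1024/205 B=1283584/261785 C=1601770496/323666915 E=166764032/34293835 G=1283584/261785 H=2068992/408155] → run E
t=19: vr[A=1024/205 B=1283584/261785 C=1601770496/323666915 E=44075520/6858767 G=1283584/261785 H=2068992/408155] → run B
t=20: vr[A=1024/205 B=1493504/261785 C=1601770496/323666915 E=44075520/6858767 G=1283584/261785 H=2068992/408155] → run G
t=21: vr[A=1024/205 B=1493504/261785 C=1601770496/323666915 E=44075520/6858767 G=1493504/261785 H=2068992/408155] → run C
t=22: vr[A=1024/205 B=1493504/261785 C=1810745856/323666915 E=44075520/6858767 G=1493504/261785 H=2068992/408155] → run A
t=23: vr[B=1493504/261785 C=1810745856/323666915 E=44075520/6858767 G=1493504/261785 H=2068992/408155] → run H
t=24: vr[B=1493504/261785 C=1810745856/323666915 E=44075520/6858767 G=1493504/261785 H=2278912/408155] → run H
t=25: vr[B=1493504/261785 C=1810745856/323666915 E=44075520/6858767 G=1493504/261785] → run C
t=26: vr[B=1493504/261785 C=2019721216/323666915 E=44075520/6858767 G=1493504/261785] → run B
t=27: vr[B=1703424/261785 C=2019721216/323666915 E=44075520/6858767 G=1493504/261785] → run G
t=28: vr[B=1703424/261785 C=2019721216/323666915 E=44075520/6858767 G=1703424/261785] → run C
t=29: vr[B=1703424/261785 E=44075520/6858767 G=1703424/261785] → run E
t=30: vr[B=1703424/261785 E=273991168/34293835 G=1703424/261785] → run B
t=31: vr[E=273991168/34293835 G=1703424/261785] → run G
t=32: vr[E=273991168/34293835 G=1913344/261785] → run G
t=33: vr[E=273991168/34293835] → run E
t=34: (idle)
t=35: (idle)
t=36: (idle)
t=37: (idle)
t=38: (idle)
t=39: (idle)
t=40: (idle)
t=41: (idle)

completion order = A, H, C, B, G, E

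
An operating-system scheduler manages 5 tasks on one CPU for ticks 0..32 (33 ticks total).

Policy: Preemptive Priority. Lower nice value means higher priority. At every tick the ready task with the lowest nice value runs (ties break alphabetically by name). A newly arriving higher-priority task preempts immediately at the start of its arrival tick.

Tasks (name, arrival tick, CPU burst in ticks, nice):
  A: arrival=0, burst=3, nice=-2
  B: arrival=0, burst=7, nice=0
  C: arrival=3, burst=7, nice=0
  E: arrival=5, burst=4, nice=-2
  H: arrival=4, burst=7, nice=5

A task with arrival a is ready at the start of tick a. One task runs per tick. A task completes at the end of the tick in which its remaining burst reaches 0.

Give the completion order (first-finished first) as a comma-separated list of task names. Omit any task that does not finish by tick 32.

completion order = A, E, B, C, H

t=0: ready={A,B} → run A
t=1: ready={A,B} → run A
t=2: ready={A,B} → run A
t=3: ready={B,C} → run B
t=4: ready={B,C,H} → run B
t=5: ready={B,C,E,H} → run E
t=6: ready={B,C,E,H} → run E
t=7: ready={B,C,E,H} → run E
t=8: ready={B,C,E,H} → run E
t=9: ready={B,C,H} → run B
t=10: ready={B,C,H} → run B
t=11: ready={B,C,H} → run B
t=12: ready={B,C,H} → run B
t=13: ready={B,C,H} → run B
t=14: ready={C,H} → run C
t=15: ready={C,H} → run C
t=16: ready={C,H} → run C
t=17: ready={C,H} → run C
t=18: ready={C,H} → run C
t=19: ready={C,H} → run C
t=20: ready={C,H} → run C
t=21: ready={H} → run H
t=22: ready={H} → run H
t=23: ready={H} → run H
t=24: ready={H} → run H
t=25: ready={H} → run H
t=26: ready={H} → run H
t=27: ready={H} → run H
t=28: (idle)
t=29: (idle)
t=30: (idle)
t=31: (idle)
t=32: (idle)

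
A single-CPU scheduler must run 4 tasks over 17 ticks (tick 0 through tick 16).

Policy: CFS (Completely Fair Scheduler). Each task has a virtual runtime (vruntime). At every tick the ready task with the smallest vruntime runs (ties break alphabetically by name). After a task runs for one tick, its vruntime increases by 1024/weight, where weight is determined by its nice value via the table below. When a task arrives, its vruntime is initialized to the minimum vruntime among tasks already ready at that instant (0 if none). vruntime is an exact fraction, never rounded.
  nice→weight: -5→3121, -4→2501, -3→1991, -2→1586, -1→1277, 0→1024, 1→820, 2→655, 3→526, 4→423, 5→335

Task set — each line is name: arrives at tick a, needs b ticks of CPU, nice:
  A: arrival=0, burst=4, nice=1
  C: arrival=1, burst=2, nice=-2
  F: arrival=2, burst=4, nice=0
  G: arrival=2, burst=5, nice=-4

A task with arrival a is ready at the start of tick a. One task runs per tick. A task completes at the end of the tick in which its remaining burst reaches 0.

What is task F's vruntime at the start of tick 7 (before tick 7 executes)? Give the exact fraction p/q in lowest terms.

t=0: vr[A=0] → run A
t=1: vr[A=256/205 C=256/205] → run A
t=2: vr[A=512/205 C=256/205 F=256/205 G=256/205] → run C
t=3: vr[A=512/205 C=307968/162565 F=256/205 G=256/205] → run F
t=4: vr[A=512/205 C=307968/162565 F=461/205 G=256/205] → run G
t=5: vr[A=512/205 C=307968/162565 F=461/205 G=20736/12505] → run G
t=6: vr[A=512/205 C=307968/162565 F=461/205 G=25856/12505] → run C
t=7: vr[A=512/205 F=461/205 G=25856/12505] → run G
t=8: vr[A=512/205 F=461/205 G=30976/12505] → run F
t=9: vr[A=512/205 F=666/205 G=30976/12505] → run G
t=10: vr[A=512/205 F=666/205 G=36096/12505] → run A
t=11: vr[A=768/205 F=666/205 G=36096/12505] → run G
t=12: vr[A=768/205 F=666/205] → run F
t=13: vr[A=768/205 F=871/205] → run A
t=14: vr[F=871/205] → run F
t=15: (idle)
t=16: (idle)

vruntime(F, start of tick 7) = 461/205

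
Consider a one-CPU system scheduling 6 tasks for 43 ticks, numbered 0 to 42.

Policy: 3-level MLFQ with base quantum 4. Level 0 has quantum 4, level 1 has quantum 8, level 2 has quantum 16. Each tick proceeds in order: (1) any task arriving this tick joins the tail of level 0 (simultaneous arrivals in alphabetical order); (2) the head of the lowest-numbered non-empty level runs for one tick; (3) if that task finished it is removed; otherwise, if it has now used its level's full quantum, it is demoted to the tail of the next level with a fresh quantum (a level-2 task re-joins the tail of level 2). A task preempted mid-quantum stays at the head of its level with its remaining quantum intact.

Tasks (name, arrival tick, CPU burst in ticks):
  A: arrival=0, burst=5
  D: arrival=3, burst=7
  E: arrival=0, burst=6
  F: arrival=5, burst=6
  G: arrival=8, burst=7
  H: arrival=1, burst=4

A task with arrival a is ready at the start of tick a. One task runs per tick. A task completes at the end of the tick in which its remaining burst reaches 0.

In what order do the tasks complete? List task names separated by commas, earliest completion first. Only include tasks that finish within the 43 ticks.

completion order = H, A, E, D, F, G

t=0: L0/L1/L2 = AE/-/- → run A
t=1: L0/L1/L2 = AEH/-/- → run A
t=2: L0/L1/L2 = AEH/-/- → run A
t=3: L0/L1/L2 = AEHD/-/- → run A
t=4: L0/L1/L2 = EHD/A/- → run E
t=5: L0/L1/L2 = EHDF/A/- → run E
t=6: L0/L1/L2 = EHDF/A/- → run E
t=7: L0/L1/L2 = EHDF/A/- → run E
t=8: L0/L1/L2 = HDFG/AE/- → run H
t=9: L0/L1/L2 = HDFG/AE/- → run H
t=10: L0/L1/L2 = HDFG/AE/- → run H
t=11: L0/L1/L2 = HDFG/AE/- → run H
t=12: L0/L1/L2 = DFG/AE/- → run D
t=13: L0/L1/L2 = DFG/AE/- → run D
t=14: L0/L1/L2 = DFG/AE/- → run D
t=15: L0/L1/L2 = DFG/AE/- → run D
t=16: L0/L1/L2 = FG/AED/- → run F
t=17: L0/L1/L2 = FG/AED/- → run F
t=18: L0/L1/L2 = FG/AED/- → run F
t=19: L0/L1/L2 = FG/AED/- → run F
t=20: L0/L1/L2 = G/AEDF/- → run G
t=21: L0/L1/L2 = G/AEDF/- → run G
t=22: L0/L1/L2 = G/AEDF/- → run G
t=23: L0/L1/L2 = G/AEDF/- → run G
t=24: L0/L1/L2 = -/AEDFG/- → run A
t=25: L0/L1/L2 = -/EDFG/- → run E
t=26: L0/L1/L2 = -/EDFG/- → run E
t=27: L0/L1/L2 = -/DFG/- → run D
t=28: L0/L1/L2 = -/DFG/- → run D
t=29: L0/L1/L2 = -/DFG/- → run D
t=30: L0/L1/L2 = -/FG/- → run F
t=31: L0/L1/L2 = -/FG/- → run F
t=32: L0/L1/L2 = -/G/- → run G
t=33: L0/L1/L2 = -/G/- → run G
t=34: L0/L1/L2 = -/G/- → run G
t=35: (idle)
t=36: (idle)
t=37: (idle)
t=38: (idle)
t=39: (idle)
t=40: (idle)
t=41: (idle)
t=42: (idle)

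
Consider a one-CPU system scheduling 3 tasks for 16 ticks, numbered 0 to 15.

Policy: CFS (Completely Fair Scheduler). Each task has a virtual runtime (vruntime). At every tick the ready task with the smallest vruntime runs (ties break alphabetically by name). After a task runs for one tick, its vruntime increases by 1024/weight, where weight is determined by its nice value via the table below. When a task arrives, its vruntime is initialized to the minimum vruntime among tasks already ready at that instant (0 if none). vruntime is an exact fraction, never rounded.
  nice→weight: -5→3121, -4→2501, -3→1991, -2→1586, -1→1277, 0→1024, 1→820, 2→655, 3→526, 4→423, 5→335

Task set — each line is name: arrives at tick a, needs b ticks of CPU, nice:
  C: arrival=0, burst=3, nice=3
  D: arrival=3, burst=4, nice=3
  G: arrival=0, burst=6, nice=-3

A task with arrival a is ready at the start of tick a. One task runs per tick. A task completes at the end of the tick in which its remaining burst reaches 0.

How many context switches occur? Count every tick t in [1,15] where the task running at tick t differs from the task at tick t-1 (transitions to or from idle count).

t=0: vr[C=0 G=0] → run C
t=1: vr[C=512/263 G=0] → run G
t=2: vr[C=512/263 G=1024/1991] → run G
t=3: vr[C=512/263 D=2048/1991 G=2048/1991] → run D
t=4: vr[C=512/263 D=1558016/523633 G=2048/1991] → run G
t=5: vr[C=512/263 D=1558016/523633 G=3072/1991] → run G
t=6: vr[C=512/263 D=1558016/523633 G=4096/1991] → run C
t=7: vr[C=1024/263 D=1558016/523633 G=4096/1991] → run G
t=8: vr[C=1024/263 D=1558016/523633 G=5120/1991] → run G
t=9: vr[C=1024/263 D=1558016/523633] → run D
t=10: vr[C=1024/263 D=2577408/523633] → run C
t=11: vr[D=2577408/523633] → run D
t=12: vr[D=3596800/523633] → run D
t=13: (idle)
t=14: (idle)
t=15: (idle)

context switches = 9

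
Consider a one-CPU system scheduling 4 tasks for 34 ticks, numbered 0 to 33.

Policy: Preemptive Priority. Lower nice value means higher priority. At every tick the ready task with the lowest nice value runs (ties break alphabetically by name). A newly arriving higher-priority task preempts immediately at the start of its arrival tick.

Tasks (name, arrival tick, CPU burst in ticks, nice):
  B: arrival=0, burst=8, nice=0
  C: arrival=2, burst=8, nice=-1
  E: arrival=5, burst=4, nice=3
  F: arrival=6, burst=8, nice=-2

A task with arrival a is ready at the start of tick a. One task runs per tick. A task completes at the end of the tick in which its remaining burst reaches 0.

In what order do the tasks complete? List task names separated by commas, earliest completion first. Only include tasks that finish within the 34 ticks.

completion order = F, C, B, E

t=0: ready={B} → run B
t=1: ready={B} → run B
t=2: ready={B,C} → run C
t=3: ready={B,C} → run C
t=4: ready={B,C} → run C
t=5: ready={B,C,E} → run C
t=6: ready={B,C,E,F} → run F
t=7: ready={B,C,E,F} → run F
t=8: ready={B,C,E,F} → run F
t=9: ready={B,C,E,F} → run F
t=10: ready={B,C,E,F} → run F
t=11: ready={B,C,E,F} → run F
t=12: ready={B,C,E,F} → run F
t=13: ready={B,C,E,F} → run F
t=14: ready={B,C,E} → run C
t=15: ready={B,C,E} → run C
t=16: ready={B,C,E} → run C
t=17: ready={B,C,E} → run C
t=18: ready={B,E} → run B
t=19: ready={B,E} → run B
t=20: ready={B,E} → run B
t=21: ready={B,E} → run B
t=22: ready={B,E} → run B
t=23: ready={B,E} → run B
t=24: ready={E} → run E
t=25: ready={E} → run E
t=26: ready={E} → run E
t=27: ready={E} → run E
t=28: (idle)
t=29: (idle)
t=30: (idle)
t=31: (idle)
t=32: (idle)
t=33: (idle)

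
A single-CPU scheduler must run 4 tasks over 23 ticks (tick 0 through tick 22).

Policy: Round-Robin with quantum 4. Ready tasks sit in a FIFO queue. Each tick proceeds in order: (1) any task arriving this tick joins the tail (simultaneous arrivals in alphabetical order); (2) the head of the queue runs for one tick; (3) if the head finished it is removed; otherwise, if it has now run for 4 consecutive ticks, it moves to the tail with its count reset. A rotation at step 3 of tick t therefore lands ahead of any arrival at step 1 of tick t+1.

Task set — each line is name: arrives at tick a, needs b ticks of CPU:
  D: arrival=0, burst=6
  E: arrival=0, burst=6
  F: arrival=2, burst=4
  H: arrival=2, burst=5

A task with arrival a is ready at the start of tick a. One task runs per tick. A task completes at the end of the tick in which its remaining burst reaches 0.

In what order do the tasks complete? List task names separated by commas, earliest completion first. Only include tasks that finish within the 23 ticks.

t=0: queue=[D,E] q_used=0 → run D
t=1: queue=[D,E] q_used=1 → run D
t=2: queue=[D,E,F,H] q_used=2 → run D
t=3: queue=[D,E,F,H] q_used=3 → run D
t=4: queue=[E,F,H,D] q_used=0 → run E
t=5: queue=[E,F,H,D] q_used=1 → run E
t=6: queue=[E,F,H,D] q_used=2 → run E
t=7: queue=[E,F,H,D] q_used=3 → run E
t=8: queue=[F,H,D,E] q_used=0 → run F
t=9: queue=[F,H,D,E] q_used=1 → run F
t=10: queue=[F,H,D,E] q_used=2 → run F
t=11: queue=[F,H,D,E] q_used=3 → run F
t=12: queue=[H,D,E] q_used=0 → run H
t=13: queue=[H,D,E] q_used=1 → run H
t=14: queue=[H,D,E] q_used=2 → run H
t=15: queue=[H,D,E] q_used=3 → run H
t=16: queue=[D,E,H] q_used=0 → run D
t=17: queue=[D,E,H] q_used=1 → run D
t=18: queue=[E,H] q_used=0 → run E
t=19: queue=[E,H] q_used=1 → run E
t=20: queue=[H] q_used=0 → run H
t=21: (idle)
t=22: (idle)

completion order = F, D, E, H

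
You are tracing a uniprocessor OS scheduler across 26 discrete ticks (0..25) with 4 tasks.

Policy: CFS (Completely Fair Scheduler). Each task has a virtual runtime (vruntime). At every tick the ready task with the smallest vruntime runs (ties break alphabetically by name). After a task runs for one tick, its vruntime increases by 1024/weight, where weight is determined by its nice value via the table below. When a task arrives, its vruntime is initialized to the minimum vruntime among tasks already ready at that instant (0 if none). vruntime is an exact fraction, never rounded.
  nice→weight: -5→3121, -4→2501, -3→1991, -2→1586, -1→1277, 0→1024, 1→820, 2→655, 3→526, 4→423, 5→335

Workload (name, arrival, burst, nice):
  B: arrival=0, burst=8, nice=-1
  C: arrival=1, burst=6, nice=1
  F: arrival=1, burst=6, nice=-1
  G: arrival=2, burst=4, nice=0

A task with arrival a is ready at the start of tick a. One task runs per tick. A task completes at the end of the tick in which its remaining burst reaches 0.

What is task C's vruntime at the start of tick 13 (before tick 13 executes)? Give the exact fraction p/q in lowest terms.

vruntime(C, start of tick 13) = 863744/261785

t=0: vr[B=0] → run B
t=1: vr[B=1024/1277 C=1024/1277 F=1024/1277] → run B
t=2: vr[B=2048/1277 C=1024/1277 F=1024/1277 G=1024/1277] → run C
t=3: vr[B=2048/1277 C=536832/261785 F=1024/1277 G=1024/1277] → run F
t=4: vr[B=2048/1277 C=536832/261785 F=2048/1277 G=1024/1277] → run G
t=5: vr[B=2048/1277 C=536832/261785 F=2048/1277 G=2301/1277] → run B
t=6: vr[B=3072/1277 C=536832/261785 F=2048/1277 G=2301/1277] → run F
t=7: vr[B=3072/1277 C=536832/261785 F=3072/1277 G=2301/1277] → run G
t=8: vr[B=3072/1277 C=536832/261785 F=3072/1277 G=3578/1277] → run C
t=9: vr[B=3072/1277 C=863744/261785 F=3072/1277 G=3578/1277] → run B
t=10: vr[B=4096/1277 C=863744/261785 F=3072/1277 G=3578/1277] → run F
t=11: vr[B=4096/1277 C=863744/261785 F=4096/1277 G=3578/1277] → run G
t=12: vr[B=4096/1277 C=863744/261785 F=4096/1277 G=4855/1277] → run B
t=13: vr[B=5120/1277 C=863744/261785 F=4096/1277 G=4855/1277] → run F
t=14: vr[B=5120/1277 C=863744/261785 F=5120/1277 G=4855/1277] → run C
t=15: vr[B=5120/1277 C=1190656/261785 F=5120/1277 G=4855/1277] → run G
t=16: vr[B=5120/1277 C=1190656/261785 F=5120/1277] → run B
t=17: vr[B=6144/1277 C=1190656/261785 F=5120/1277] → run F
t=18: vr[B=6144/1277 C=1190656/261785 F=6144/1277] → run C
t=19: vr[B=6144/1277 C=1517568/261785 F=6144/1277] → run B
t=20: vr[B=7168/1277 C=1517568/261785 F=6144/1277] → run F
t=21: vr[B=7168/1277 C=1517568/261785] → run B
t=22: vr[C=1517568/261785] → run C
t=23: vr[C=368896/52357] → run C
t=24: (idle)
t=25: (idle)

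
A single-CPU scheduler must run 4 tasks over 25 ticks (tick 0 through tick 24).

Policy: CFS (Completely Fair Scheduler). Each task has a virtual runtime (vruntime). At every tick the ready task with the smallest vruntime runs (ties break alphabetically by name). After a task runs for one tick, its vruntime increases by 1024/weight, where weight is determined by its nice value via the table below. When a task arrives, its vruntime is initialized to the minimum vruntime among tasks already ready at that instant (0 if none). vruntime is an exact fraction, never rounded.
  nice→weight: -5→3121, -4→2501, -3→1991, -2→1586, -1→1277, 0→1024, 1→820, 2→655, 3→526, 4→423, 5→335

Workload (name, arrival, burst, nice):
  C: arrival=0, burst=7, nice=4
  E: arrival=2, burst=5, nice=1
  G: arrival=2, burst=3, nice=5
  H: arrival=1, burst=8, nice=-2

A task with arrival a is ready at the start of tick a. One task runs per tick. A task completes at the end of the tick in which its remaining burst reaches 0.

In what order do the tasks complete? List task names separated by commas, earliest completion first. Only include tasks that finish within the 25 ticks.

t=0: vr[C=0] → run C
t=1: vr[C=1024/423 H=1024/423] → run C
t=2: vr[C=2048/423 E=1024/423 G=1024/423 H=1024/423] → run E
t=3: vr[C=2048/423 E=318208/86715 G=1024/423 H=1024/423] → run G
t=4: vr[C=2048/423 E=318208/86715 G=776192/141705 H=1024/423] → run H
t=5: vr[C=2048/423 E=318208/86715 G=776192/141705 H=1028608/335439] → run H
t=6: vr[C=2048/423 E=318208/86715 G=776192/141705 H=1245184/335439] → run E
t=7: vr[C=2048/423 E=426496/86715 G=776192/141705 H=1245184/335439] → run H
t=8: vr[C=2048/423 E=426496/86715 G=776192/141705 H=1461760/335439] → run H
t=9: vr[C=2048/423 E=426496/86715 G=776192/141705 H=1678336/335439] → run C
t=10: vr[C=1024/141 E=426496/86715 G=776192/141705 H=1678336/335439] → run E
t=11: vr[C=1024/141 E=534784/86715 G=776192/141705 H=1678336/335439] → run H
t=12: vr[C=1024/141 E=534784/86715 G=776192/141705 H=1894912/335439] → run G
t=13: vr[C=1024/141 E=534784/86715 G=1209344/141705 H=1894912/335439] → run H
t=14: vr[C=1024/141 E=534784/86715 G=1209344/141705 H=2111488/335439] → run E
t=15: vr[C=1024/141 E=643072/86715 G=1209344/141705 H=2111488/335439] → run H
t=16: vr[C=1024/141 E=643072/86715 G=1209344/141705 H=2328064/335439] → run H
t=17: vr[C=1024/141 E=643072/86715 G=1209344/141705] → run C
t=18: vr[C=4096/423 E=643072/86715 G=1209344/141705] → run E
t=19: vr[C=4096/423 G=1209344/141705] → run G
t=20: vr[C=4096/423] → run C
t=21: vr[C=5120/423] → run C
t=22: vr[C=2048/141] → run C
t=23: (idle)
t=24: (idle)

completion order = H, E, G, C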